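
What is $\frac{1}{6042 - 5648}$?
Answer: $\frac{1}{394} \approx 0.0025381$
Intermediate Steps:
$\frac{1}{6042 - 5648} = \frac{1}{394}$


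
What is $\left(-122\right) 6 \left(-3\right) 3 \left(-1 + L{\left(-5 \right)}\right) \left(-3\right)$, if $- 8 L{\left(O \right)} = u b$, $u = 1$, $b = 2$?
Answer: $24705$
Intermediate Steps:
$L{\left(O \right)} = - \frac{1}{4}$ ($L{\left(O \right)} = - \frac{1 \cdot 2}{8} = \left(- \frac{1}{8}\right) 2 = - \frac{1}{4}$)
$\left(-122\right) 6 \left(-3\right) 3 \left(-1 + L{\left(-5 \right)}\right) \left(-3\right) = \left(-122\right) 6 \left(-3\right) 3 \left(-1 - \frac{1}{4}\right) \left(-3\right) = - 732 \left(- 9 \left(\left(- \frac{5}{4}\right) \left(-3\right)\right)\right) = - 732 \left(\left(-9\right) \frac{15}{4}\right) = \left(-732\right) \left(- \frac{135}{4}\right) = 24705$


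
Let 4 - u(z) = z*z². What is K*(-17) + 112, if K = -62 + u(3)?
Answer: 1557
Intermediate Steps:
u(z) = 4 - z³ (u(z) = 4 - z*z² = 4 - z³)
K = -85 (K = -62 + (4 - 1*3³) = -62 + (4 - 1*27) = -62 + (4 - 27) = -62 - 23 = -85)
K*(-17) + 112 = -85*(-17) + 112 = 1445 + 112 = 1557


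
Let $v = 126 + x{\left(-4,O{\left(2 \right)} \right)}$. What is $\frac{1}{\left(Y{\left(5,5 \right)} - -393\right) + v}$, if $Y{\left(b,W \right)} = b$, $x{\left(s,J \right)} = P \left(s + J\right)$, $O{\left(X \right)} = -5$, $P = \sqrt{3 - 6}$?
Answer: $\frac{524}{274819} + \frac{9 i \sqrt{3}}{274819} \approx 0.0019067 + 5.6723 \cdot 10^{-5} i$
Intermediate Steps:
$P = i \sqrt{3}$ ($P = \sqrt{3 - 6} = \sqrt{-3} = i \sqrt{3} \approx 1.732 i$)
$x{\left(s,J \right)} = i \sqrt{3} \left(J + s\right)$ ($x{\left(s,J \right)} = i \sqrt{3} \left(s + J\right) = i \sqrt{3} \left(J + s\right)$)
$v = 126 - 9 i \sqrt{3}$ ($v = 126 + i \sqrt{3} \left(-5 - 4\right) = 126 + i \sqrt{3} \left(-9\right) = 126 - 9 i \sqrt{3} \approx 126.0 - 15.588 i$)
$\frac{1}{\left(Y{\left(5,5 \right)} - -393\right) + v} = \frac{1}{\left(5 - -393\right) + \left(126 - 9 i \sqrt{3}\right)} = \frac{1}{\left(5 + 393\right) + \left(126 - 9 i \sqrt{3}\right)} = \frac{1}{398 + \left(126 - 9 i \sqrt{3}\right)} = \frac{1}{524 - 9 i \sqrt{3}}$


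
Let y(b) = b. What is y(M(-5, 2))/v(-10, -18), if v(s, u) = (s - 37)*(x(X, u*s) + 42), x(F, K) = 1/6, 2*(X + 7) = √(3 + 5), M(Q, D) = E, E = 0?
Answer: 0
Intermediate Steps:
M(Q, D) = 0
X = -7 + √2 (X = -7 + √(3 + 5)/2 = -7 + √8/2 = -7 + (2*√2)/2 = -7 + √2 ≈ -5.5858)
x(F, K) = ⅙ (x(F, K) = 1*(⅙) = ⅙)
v(s, u) = -9361/6 + 253*s/6 (v(s, u) = (s - 37)*(⅙ + 42) = (-37 + s)*(253/6) = -9361/6 + 253*s/6)
y(M(-5, 2))/v(-10, -18) = 0/(-9361/6 + (253/6)*(-10)) = 0/(-9361/6 - 1265/3) = 0/(-11891/6) = 0*(-6/11891) = 0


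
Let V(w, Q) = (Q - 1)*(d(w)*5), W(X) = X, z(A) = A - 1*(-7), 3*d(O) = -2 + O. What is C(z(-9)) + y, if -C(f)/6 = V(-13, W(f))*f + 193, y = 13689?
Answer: 13431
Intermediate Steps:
d(O) = -2/3 + O/3 (d(O) = (-2 + O)/3 = -2/3 + O/3)
z(A) = 7 + A (z(A) = A + 7 = 7 + A)
V(w, Q) = (-1 + Q)*(-10/3 + 5*w/3) (V(w, Q) = (Q - 1)*((-2/3 + w/3)*5) = (-1 + Q)*(-10/3 + 5*w/3))
C(f) = -1158 - 6*f*(25 - 25*f) (C(f) = -6*((5*(-1 + f)*(-2 - 13)/3)*f + 193) = -6*(((5/3)*(-1 + f)*(-15))*f + 193) = -6*((25 - 25*f)*f + 193) = -6*(f*(25 - 25*f) + 193) = -6*(193 + f*(25 - 25*f)) = -1158 - 6*f*(25 - 25*f))
C(z(-9)) + y = (-1158 + 150*(7 - 9)*(-1 + (7 - 9))) + 13689 = (-1158 + 150*(-2)*(-1 - 2)) + 13689 = (-1158 + 150*(-2)*(-3)) + 13689 = (-1158 + 900) + 13689 = -258 + 13689 = 13431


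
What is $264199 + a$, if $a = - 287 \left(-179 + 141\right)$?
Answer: $275105$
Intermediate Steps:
$a = 10906$ ($a = \left(-287\right) \left(-38\right) = 10906$)
$264199 + a = 264199 + 10906 = 275105$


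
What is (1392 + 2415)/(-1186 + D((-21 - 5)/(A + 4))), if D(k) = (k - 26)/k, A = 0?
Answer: -3807/1181 ≈ -3.2235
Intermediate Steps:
D(k) = (-26 + k)/k
(1392 + 2415)/(-1186 + D((-21 - 5)/(A + 4))) = (1392 + 2415)/(-1186 + (-26 + (-21 - 5)/(0 + 4))/(((-21 - 5)/(0 + 4)))) = 3807/(-1186 + (-26 - 26/4)/((-26/4))) = 3807/(-1186 + (-26 - 26*¼)/((-26*¼))) = 3807/(-1186 + (-26 - 13/2)/(-13/2)) = 3807/(-1186 - 2/13*(-65/2)) = 3807/(-1186 + 5) = 3807/(-1181) = 3807*(-1/1181) = -3807/1181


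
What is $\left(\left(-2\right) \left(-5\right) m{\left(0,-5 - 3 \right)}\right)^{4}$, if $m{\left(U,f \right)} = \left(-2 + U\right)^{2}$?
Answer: $2560000$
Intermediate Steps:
$\left(\left(-2\right) \left(-5\right) m{\left(0,-5 - 3 \right)}\right)^{4} = \left(\left(-2\right) \left(-5\right) \left(-2 + 0\right)^{2}\right)^{4} = \left(10 \left(-2\right)^{2}\right)^{4} = \left(10 \cdot 4\right)^{4} = 40^{4} = 2560000$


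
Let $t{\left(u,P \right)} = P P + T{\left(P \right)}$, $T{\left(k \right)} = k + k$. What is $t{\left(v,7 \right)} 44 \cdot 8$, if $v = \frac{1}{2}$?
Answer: $22176$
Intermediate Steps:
$T{\left(k \right)} = 2 k$
$v = \frac{1}{2} \approx 0.5$
$t{\left(u,P \right)} = P^{2} + 2 P$ ($t{\left(u,P \right)} = P P + 2 P = P^{2} + 2 P$)
$t{\left(v,7 \right)} 44 \cdot 8 = 7 \left(2 + 7\right) 44 \cdot 8 = 7 \cdot 9 \cdot 44 \cdot 8 = 63 \cdot 44 \cdot 8 = 2772 \cdot 8 = 22176$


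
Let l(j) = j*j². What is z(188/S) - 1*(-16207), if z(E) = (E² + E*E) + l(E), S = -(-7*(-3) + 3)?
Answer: 3423397/216 ≈ 15849.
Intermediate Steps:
S = -24 (S = -(21 + 3) = -1*24 = -24)
l(j) = j³
z(E) = E³ + 2*E² (z(E) = (E² + E*E) + E³ = (E² + E²) + E³ = 2*E² + E³ = E³ + 2*E²)
z(188/S) - 1*(-16207) = (188/(-24))²*(2 + 188/(-24)) - 1*(-16207) = (188*(-1/24))²*(2 + 188*(-1/24)) + 16207 = (-47/6)²*(2 - 47/6) + 16207 = (2209/36)*(-35/6) + 16207 = -77315/216 + 16207 = 3423397/216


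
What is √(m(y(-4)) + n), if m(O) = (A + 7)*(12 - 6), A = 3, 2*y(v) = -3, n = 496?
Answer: 2*√139 ≈ 23.580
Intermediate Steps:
y(v) = -3/2 (y(v) = (½)*(-3) = -3/2)
m(O) = 60 (m(O) = (3 + 7)*(12 - 6) = 10*6 = 60)
√(m(y(-4)) + n) = √(60 + 496) = √556 = 2*√139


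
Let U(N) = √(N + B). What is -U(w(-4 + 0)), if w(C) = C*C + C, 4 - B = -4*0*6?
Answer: -4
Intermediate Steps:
B = 4 (B = 4 - (-4*0)*6 = 4 - 0*6 = 4 - 1*0 = 4 + 0 = 4)
w(C) = C + C² (w(C) = C² + C = C + C²)
U(N) = √(4 + N) (U(N) = √(N + 4) = √(4 + N))
-U(w(-4 + 0)) = -√(4 + (-4 + 0)*(1 + (-4 + 0))) = -√(4 - 4*(1 - 4)) = -√(4 - 4*(-3)) = -√(4 + 12) = -√16 = -1*4 = -4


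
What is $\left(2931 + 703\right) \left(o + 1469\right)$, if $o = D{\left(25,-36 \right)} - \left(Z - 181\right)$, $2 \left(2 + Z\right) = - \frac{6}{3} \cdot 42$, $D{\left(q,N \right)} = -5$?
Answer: $6137826$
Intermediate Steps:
$Z = -44$ ($Z = -2 + \frac{- \frac{6}{3} \cdot 42}{2} = -2 + \frac{\left(-6\right) \frac{1}{3} \cdot 42}{2} = -2 + \frac{\left(-2\right) 42}{2} = -2 + \frac{1}{2} \left(-84\right) = -2 - 42 = -44$)
$o = 220$ ($o = -5 - \left(-44 - 181\right) = -5 - -225 = -5 + 225 = 220$)
$\left(2931 + 703\right) \left(o + 1469\right) = \left(2931 + 703\right) \left(220 + 1469\right) = 3634 \cdot 1689 = 6137826$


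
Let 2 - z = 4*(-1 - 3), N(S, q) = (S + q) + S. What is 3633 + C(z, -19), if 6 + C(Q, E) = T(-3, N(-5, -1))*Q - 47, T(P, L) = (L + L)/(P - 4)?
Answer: 25456/7 ≈ 3636.6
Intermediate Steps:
N(S, q) = q + 2*S
T(P, L) = 2*L/(-4 + P) (T(P, L) = (2*L)/(-4 + P) = 2*L/(-4 + P))
z = 18 (z = 2 - 4*(-1 - 3) = 2 - 4*(-4) = 2 - 1*(-16) = 2 + 16 = 18)
C(Q, E) = -53 + 22*Q/7 (C(Q, E) = -6 + ((2*(-1 + 2*(-5))/(-4 - 3))*Q - 47) = -6 + ((2*(-1 - 10)/(-7))*Q - 47) = -6 + ((2*(-11)*(-⅐))*Q - 47) = -6 + (22*Q/7 - 47) = -6 + (-47 + 22*Q/7) = -53 + 22*Q/7)
3633 + C(z, -19) = 3633 + (-53 + (22/7)*18) = 3633 + (-53 + 396/7) = 3633 + 25/7 = 25456/7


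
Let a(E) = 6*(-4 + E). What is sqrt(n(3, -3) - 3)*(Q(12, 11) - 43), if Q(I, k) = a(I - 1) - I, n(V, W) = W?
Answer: -13*I*sqrt(6) ≈ -31.843*I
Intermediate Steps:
a(E) = -24 + 6*E
Q(I, k) = -30 + 5*I (Q(I, k) = (-24 + 6*(I - 1)) - I = (-24 + 6*(-1 + I)) - I = (-24 + (-6 + 6*I)) - I = (-30 + 6*I) - I = -30 + 5*I)
sqrt(n(3, -3) - 3)*(Q(12, 11) - 43) = sqrt(-3 - 3)*((-30 + 5*12) - 43) = sqrt(-6)*((-30 + 60) - 43) = (I*sqrt(6))*(30 - 43) = (I*sqrt(6))*(-13) = -13*I*sqrt(6)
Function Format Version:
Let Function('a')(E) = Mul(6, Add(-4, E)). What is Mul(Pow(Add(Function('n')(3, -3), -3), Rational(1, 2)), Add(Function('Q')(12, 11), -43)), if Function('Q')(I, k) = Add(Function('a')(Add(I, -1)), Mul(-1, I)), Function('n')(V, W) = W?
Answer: Mul(-13, I, Pow(6, Rational(1, 2))) ≈ Mul(-31.843, I)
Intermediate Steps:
Function('a')(E) = Add(-24, Mul(6, E))
Function('Q')(I, k) = Add(-30, Mul(5, I)) (Function('Q')(I, k) = Add(Add(-24, Mul(6, Add(I, -1))), Mul(-1, I)) = Add(Add(-24, Mul(6, Add(-1, I))), Mul(-1, I)) = Add(Add(-24, Add(-6, Mul(6, I))), Mul(-1, I)) = Add(Add(-30, Mul(6, I)), Mul(-1, I)) = Add(-30, Mul(5, I)))
Mul(Pow(Add(Function('n')(3, -3), -3), Rational(1, 2)), Add(Function('Q')(12, 11), -43)) = Mul(Pow(Add(-3, -3), Rational(1, 2)), Add(Add(-30, Mul(5, 12)), -43)) = Mul(Pow(-6, Rational(1, 2)), Add(Add(-30, 60), -43)) = Mul(Mul(I, Pow(6, Rational(1, 2))), Add(30, -43)) = Mul(Mul(I, Pow(6, Rational(1, 2))), -13) = Mul(-13, I, Pow(6, Rational(1, 2)))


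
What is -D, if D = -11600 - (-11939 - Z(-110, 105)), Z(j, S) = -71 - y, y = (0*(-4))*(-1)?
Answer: -268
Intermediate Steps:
y = 0 (y = 0*(-1) = 0)
Z(j, S) = -71 (Z(j, S) = -71 - 1*0 = -71 + 0 = -71)
D = 268 (D = -11600 - (-11939 - 1*(-71)) = -11600 - (-11939 + 71) = -11600 - 1*(-11868) = -11600 + 11868 = 268)
-D = -1*268 = -268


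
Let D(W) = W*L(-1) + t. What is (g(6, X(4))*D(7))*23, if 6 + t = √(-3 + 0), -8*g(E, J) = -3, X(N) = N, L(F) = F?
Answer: -897/8 + 69*I*√3/8 ≈ -112.13 + 14.939*I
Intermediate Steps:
g(E, J) = 3/8 (g(E, J) = -⅛*(-3) = 3/8)
t = -6 + I*√3 (t = -6 + √(-3 + 0) = -6 + √(-3) = -6 + I*√3 ≈ -6.0 + 1.732*I)
D(W) = -6 - W + I*√3 (D(W) = W*(-1) + (-6 + I*√3) = -W + (-6 + I*√3) = -6 - W + I*√3)
(g(6, X(4))*D(7))*23 = (3*(-6 - 1*7 + I*√3)/8)*23 = (3*(-6 - 7 + I*√3)/8)*23 = (3*(-13 + I*√3)/8)*23 = (-39/8 + 3*I*√3/8)*23 = -897/8 + 69*I*√3/8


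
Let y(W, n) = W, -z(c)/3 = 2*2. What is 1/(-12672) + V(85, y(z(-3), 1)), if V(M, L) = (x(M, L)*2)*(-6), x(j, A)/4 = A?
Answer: 7299071/12672 ≈ 576.00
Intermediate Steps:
z(c) = -12 (z(c) = -6*2 = -3*4 = -12)
x(j, A) = 4*A
V(M, L) = -48*L (V(M, L) = ((4*L)*2)*(-6) = (8*L)*(-6) = -48*L)
1/(-12672) + V(85, y(z(-3), 1)) = 1/(-12672) - 48*(-12) = -1/12672 + 576 = 7299071/12672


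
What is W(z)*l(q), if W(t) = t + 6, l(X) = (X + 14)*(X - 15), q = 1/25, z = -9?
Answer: 393822/625 ≈ 630.12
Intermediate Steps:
q = 1/25 ≈ 0.040000
l(X) = (-15 + X)*(14 + X) (l(X) = (14 + X)*(-15 + X) = (-15 + X)*(14 + X))
W(t) = 6 + t
W(z)*l(q) = (6 - 9)*(-210 + (1/25)**2 - 1*1/25) = -3*(-210 + 1/625 - 1/25) = -3*(-131274/625) = 393822/625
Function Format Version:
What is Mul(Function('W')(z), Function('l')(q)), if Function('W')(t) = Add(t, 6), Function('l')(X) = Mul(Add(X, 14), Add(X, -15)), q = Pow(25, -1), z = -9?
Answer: Rational(393822, 625) ≈ 630.12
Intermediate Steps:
q = Rational(1, 25) ≈ 0.040000
Function('l')(X) = Mul(Add(-15, X), Add(14, X)) (Function('l')(X) = Mul(Add(14, X), Add(-15, X)) = Mul(Add(-15, X), Add(14, X)))
Function('W')(t) = Add(6, t)
Mul(Function('W')(z), Function('l')(q)) = Mul(Add(6, -9), Add(-210, Pow(Rational(1, 25), 2), Mul(-1, Rational(1, 25)))) = Mul(-3, Add(-210, Rational(1, 625), Rational(-1, 25))) = Mul(-3, Rational(-131274, 625)) = Rational(393822, 625)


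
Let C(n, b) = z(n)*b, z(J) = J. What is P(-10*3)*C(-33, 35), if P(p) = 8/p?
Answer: 308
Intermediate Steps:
C(n, b) = b*n (C(n, b) = n*b = b*n)
P(-10*3)*C(-33, 35) = (8/((-10*3)))*(35*(-33)) = (8/(-30))*(-1155) = (8*(-1/30))*(-1155) = -4/15*(-1155) = 308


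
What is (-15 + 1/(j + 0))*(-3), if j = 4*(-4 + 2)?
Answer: 363/8 ≈ 45.375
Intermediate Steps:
j = -8 (j = 4*(-2) = -8)
(-15 + 1/(j + 0))*(-3) = (-15 + 1/(-8 + 0))*(-3) = (-15 + 1/(-8))*(-3) = (-15 - ⅛)*(-3) = -121/8*(-3) = 363/8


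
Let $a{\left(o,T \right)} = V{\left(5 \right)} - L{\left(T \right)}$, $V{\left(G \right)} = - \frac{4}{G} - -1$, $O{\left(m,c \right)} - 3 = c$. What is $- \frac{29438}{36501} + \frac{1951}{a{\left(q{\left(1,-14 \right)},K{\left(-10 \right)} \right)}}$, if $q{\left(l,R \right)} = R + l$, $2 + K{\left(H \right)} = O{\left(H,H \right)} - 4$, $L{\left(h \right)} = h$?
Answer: $\frac{118041449}{803022} \approx 147.0$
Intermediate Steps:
$O{\left(m,c \right)} = 3 + c$
$K{\left(H \right)} = -3 + H$ ($K{\left(H \right)} = -2 + \left(\left(3 + H\right) - 4\right) = -2 + \left(-1 + H\right) = -3 + H$)
$V{\left(G \right)} = 1 - \frac{4}{G}$ ($V{\left(G \right)} = - \frac{4}{G} + 1 = 1 - \frac{4}{G}$)
$a{\left(o,T \right)} = \frac{1}{5} - T$ ($a{\left(o,T \right)} = \frac{-4 + 5}{5} - T = \frac{1}{5} \cdot 1 - T = \frac{1}{5} - T$)
$- \frac{29438}{36501} + \frac{1951}{a{\left(q{\left(1,-14 \right)},K{\left(-10 \right)} \right)}} = - \frac{29438}{36501} + \frac{1951}{\frac{1}{5} - \left(-3 - 10\right)} = \left(-29438\right) \frac{1}{36501} + \frac{1951}{\frac{1}{5} - -13} = - \frac{29438}{36501} + \frac{1951}{\frac{1}{5} + 13} = - \frac{29438}{36501} + \frac{1951}{\frac{66}{5}} = - \frac{29438}{36501} + 1951 \cdot \frac{5}{66} = - \frac{29438}{36501} + \frac{9755}{66} = \frac{118041449}{803022}$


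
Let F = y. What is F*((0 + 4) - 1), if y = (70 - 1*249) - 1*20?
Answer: -597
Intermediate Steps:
y = -199 (y = (70 - 249) - 20 = -179 - 20 = -199)
F = -199
F*((0 + 4) - 1) = -199*((0 + 4) - 1) = -199*(4 - 1) = -199*3 = -597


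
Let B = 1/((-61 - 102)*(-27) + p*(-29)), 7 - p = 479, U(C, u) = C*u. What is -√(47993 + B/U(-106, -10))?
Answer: -√4411220376431731285/9587170 ≈ -219.07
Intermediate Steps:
p = -472 (p = 7 - 1*479 = 7 - 479 = -472)
B = 1/18089 (B = 1/((-61 - 102)*(-27) - 472*(-29)) = 1/(-163*(-27) + 13688) = 1/(4401 + 13688) = 1/18089 ≈ 5.5282e-5)
-√(47993 + B/U(-106, -10)) = -√(47993 + 1/(18089*((-106*(-10))))) = -√(47993 + (1/18089)/1060) = -√(47993 + (1/18089)*(1/1060)) = -√(47993 + 1/19174340) = -√(920234099621/19174340) = -√4411220376431731285/9587170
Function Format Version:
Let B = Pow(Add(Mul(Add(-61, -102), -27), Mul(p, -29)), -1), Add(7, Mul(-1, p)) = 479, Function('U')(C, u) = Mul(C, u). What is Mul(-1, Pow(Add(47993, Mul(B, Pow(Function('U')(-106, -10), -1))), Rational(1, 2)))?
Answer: Mul(Rational(-1, 9587170), Pow(4411220376431731285, Rational(1, 2))) ≈ -219.07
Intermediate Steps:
p = -472 (p = Add(7, Mul(-1, 479)) = Add(7, -479) = -472)
B = Rational(1, 18089) (B = Pow(Add(Mul(Add(-61, -102), -27), Mul(-472, -29)), -1) = Pow(Add(Mul(-163, -27), 13688), -1) = Pow(Add(4401, 13688), -1) = Pow(18089, -1) = Rational(1, 18089) ≈ 5.5282e-5)
Mul(-1, Pow(Add(47993, Mul(B, Pow(Function('U')(-106, -10), -1))), Rational(1, 2))) = Mul(-1, Pow(Add(47993, Mul(Rational(1, 18089), Pow(Mul(-106, -10), -1))), Rational(1, 2))) = Mul(-1, Pow(Add(47993, Mul(Rational(1, 18089), Pow(1060, -1))), Rational(1, 2))) = Mul(-1, Pow(Add(47993, Mul(Rational(1, 18089), Rational(1, 1060))), Rational(1, 2))) = Mul(-1, Pow(Add(47993, Rational(1, 19174340)), Rational(1, 2))) = Mul(-1, Pow(Rational(920234099621, 19174340), Rational(1, 2))) = Mul(-1, Mul(Rational(1, 9587170), Pow(4411220376431731285, Rational(1, 2)))) = Mul(Rational(-1, 9587170), Pow(4411220376431731285, Rational(1, 2)))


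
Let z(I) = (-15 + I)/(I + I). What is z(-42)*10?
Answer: 95/14 ≈ 6.7857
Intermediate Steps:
z(I) = (-15 + I)/(2*I) (z(I) = (-15 + I)/((2*I)) = (-15 + I)*(1/(2*I)) = (-15 + I)/(2*I))
z(-42)*10 = ((½)*(-15 - 42)/(-42))*10 = ((½)*(-1/42)*(-57))*10 = (19/28)*10 = 95/14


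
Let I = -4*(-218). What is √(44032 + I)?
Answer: 2*√11226 ≈ 211.91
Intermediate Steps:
I = 872
√(44032 + I) = √(44032 + 872) = √44904 = 2*√11226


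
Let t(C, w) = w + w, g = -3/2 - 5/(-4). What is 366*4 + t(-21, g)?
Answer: 2927/2 ≈ 1463.5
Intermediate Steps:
g = -¼ (g = -3*½ - 5*(-¼) = -3/2 + 5/4 = -¼ ≈ -0.25000)
t(C, w) = 2*w
366*4 + t(-21, g) = 366*4 + 2*(-¼) = 1464 - ½ = 2927/2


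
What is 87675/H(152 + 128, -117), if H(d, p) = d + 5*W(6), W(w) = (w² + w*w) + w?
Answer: 17535/134 ≈ 130.86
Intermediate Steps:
W(w) = w + 2*w² (W(w) = (w² + w²) + w = 2*w² + w = w + 2*w²)
H(d, p) = 390 + d (H(d, p) = d + 5*(6*(1 + 2*6)) = d + 5*(6*(1 + 12)) = d + 5*(6*13) = d + 5*78 = d + 390 = 390 + d)
87675/H(152 + 128, -117) = 87675/(390 + (152 + 128)) = 87675/(390 + 280) = 87675/670 = 87675*(1/670) = 17535/134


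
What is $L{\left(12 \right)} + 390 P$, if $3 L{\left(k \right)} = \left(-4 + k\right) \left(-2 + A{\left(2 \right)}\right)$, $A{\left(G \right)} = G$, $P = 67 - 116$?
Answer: $-19110$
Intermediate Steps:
$P = -49$
$L{\left(k \right)} = 0$ ($L{\left(k \right)} = \frac{\left(-4 + k\right) \left(-2 + 2\right)}{3} = \frac{\left(-4 + k\right) 0}{3} = \frac{1}{3} \cdot 0 = 0$)
$L{\left(12 \right)} + 390 P = 0 + 390 \left(-49\right) = 0 - 19110 = -19110$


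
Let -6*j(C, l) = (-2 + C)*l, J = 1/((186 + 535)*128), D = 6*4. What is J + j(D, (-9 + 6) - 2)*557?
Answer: 2827242883/276864 ≈ 10212.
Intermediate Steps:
D = 24
J = 1/92288 (J = (1/128)/721 = (1/721)*(1/128) = 1/92288 ≈ 1.0836e-5)
j(C, l) = -l*(-2 + C)/6 (j(C, l) = -(-2 + C)*l/6 = -l*(-2 + C)/6)
J + j(D, (-9 + 6) - 2)*557 = 1/92288 + (((-9 + 6) - 2)*(2 - 1*24)/6)*557 = 1/92288 + ((-3 - 2)*(2 - 24)/6)*557 = 1/92288 + ((⅙)*(-5)*(-22))*557 = 1/92288 + (55/3)*557 = 1/92288 + 30635/3 = 2827242883/276864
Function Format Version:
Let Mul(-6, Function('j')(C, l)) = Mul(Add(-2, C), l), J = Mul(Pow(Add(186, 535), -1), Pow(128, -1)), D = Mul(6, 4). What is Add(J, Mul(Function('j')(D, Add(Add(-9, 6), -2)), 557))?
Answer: Rational(2827242883, 276864) ≈ 10212.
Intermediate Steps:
D = 24
J = Rational(1, 92288) (J = Mul(Pow(721, -1), Rational(1, 128)) = Mul(Rational(1, 721), Rational(1, 128)) = Rational(1, 92288) ≈ 1.0836e-5)
Function('j')(C, l) = Mul(Rational(-1, 6), l, Add(-2, C)) (Function('j')(C, l) = Mul(Rational(-1, 6), Mul(Add(-2, C), l)) = Mul(Rational(-1, 6), Mul(l, Add(-2, C))) = Mul(Rational(-1, 6), l, Add(-2, C)))
Add(J, Mul(Function('j')(D, Add(Add(-9, 6), -2)), 557)) = Add(Rational(1, 92288), Mul(Mul(Rational(1, 6), Add(Add(-9, 6), -2), Add(2, Mul(-1, 24))), 557)) = Add(Rational(1, 92288), Mul(Mul(Rational(1, 6), Add(-3, -2), Add(2, -24)), 557)) = Add(Rational(1, 92288), Mul(Mul(Rational(1, 6), -5, -22), 557)) = Add(Rational(1, 92288), Mul(Rational(55, 3), 557)) = Add(Rational(1, 92288), Rational(30635, 3)) = Rational(2827242883, 276864)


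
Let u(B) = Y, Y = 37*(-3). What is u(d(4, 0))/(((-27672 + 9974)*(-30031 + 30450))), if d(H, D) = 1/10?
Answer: 111/7415462 ≈ 1.4969e-5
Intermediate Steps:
Y = -111
d(H, D) = ⅒
u(B) = -111
u(d(4, 0))/(((-27672 + 9974)*(-30031 + 30450))) = -111*1/((-30031 + 30450)*(-27672 + 9974)) = -111/((-17698*419)) = -111/(-7415462) = -111*(-1/7415462) = 111/7415462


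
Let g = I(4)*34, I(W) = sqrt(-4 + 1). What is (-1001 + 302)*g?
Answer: -23766*I*sqrt(3) ≈ -41164.0*I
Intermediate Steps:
I(W) = I*sqrt(3) (I(W) = sqrt(-3) = I*sqrt(3))
g = 34*I*sqrt(3) (g = (I*sqrt(3))*34 = 34*I*sqrt(3) ≈ 58.89*I)
(-1001 + 302)*g = (-1001 + 302)*(34*I*sqrt(3)) = -23766*I*sqrt(3)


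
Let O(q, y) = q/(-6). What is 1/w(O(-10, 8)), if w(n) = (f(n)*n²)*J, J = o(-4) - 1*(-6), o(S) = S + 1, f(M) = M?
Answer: 9/125 ≈ 0.072000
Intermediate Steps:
o(S) = 1 + S
J = 3 (J = (1 - 4) - 1*(-6) = -3 + 6 = 3)
O(q, y) = -q/6 (O(q, y) = q*(-⅙) = -q/6)
w(n) = 3*n³ (w(n) = (n*n²)*3 = n³*3 = 3*n³)
1/w(O(-10, 8)) = 1/(3*(-⅙*(-10))³) = 1/(3*(5/3)³) = 1/(3*(125/27)) = 1/(125/9) = 9/125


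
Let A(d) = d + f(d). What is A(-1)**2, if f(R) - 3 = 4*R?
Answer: 4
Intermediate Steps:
f(R) = 3 + 4*R
A(d) = 3 + 5*d (A(d) = d + (3 + 4*d) = 3 + 5*d)
A(-1)**2 = (3 + 5*(-1))**2 = (3 - 5)**2 = (-2)**2 = 4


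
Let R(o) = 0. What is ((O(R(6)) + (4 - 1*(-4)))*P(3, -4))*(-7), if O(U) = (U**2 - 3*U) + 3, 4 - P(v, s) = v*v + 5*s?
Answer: -1155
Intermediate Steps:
P(v, s) = 4 - v**2 - 5*s (P(v, s) = 4 - (v*v + 5*s) = 4 - (v**2 + 5*s) = 4 + (-v**2 - 5*s) = 4 - v**2 - 5*s)
O(U) = 3 + U**2 - 3*U
((O(R(6)) + (4 - 1*(-4)))*P(3, -4))*(-7) = (((3 + 0**2 - 3*0) + (4 - 1*(-4)))*(4 - 1*3**2 - 5*(-4)))*(-7) = (((3 + 0 + 0) + (4 + 4))*(4 - 1*9 + 20))*(-7) = ((3 + 8)*(4 - 9 + 20))*(-7) = (11*15)*(-7) = 165*(-7) = -1155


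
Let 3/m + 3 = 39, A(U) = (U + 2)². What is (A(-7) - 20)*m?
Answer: 5/12 ≈ 0.41667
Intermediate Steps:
A(U) = (2 + U)²
m = 1/12 (m = 3/(-3 + 39) = 3/36 = 3*(1/36) = 1/12 ≈ 0.083333)
(A(-7) - 20)*m = ((2 - 7)² - 20)*(1/12) = ((-5)² - 20)*(1/12) = (25 - 20)*(1/12) = 5*(1/12) = 5/12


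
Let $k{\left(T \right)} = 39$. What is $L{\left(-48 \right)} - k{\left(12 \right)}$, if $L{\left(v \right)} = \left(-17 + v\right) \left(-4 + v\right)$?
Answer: $3341$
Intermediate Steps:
$L{\left(-48 \right)} - k{\left(12 \right)} = \left(68 + \left(-48\right)^{2} - -1008\right) - 39 = \left(68 + 2304 + 1008\right) - 39 = 3380 - 39 = 3341$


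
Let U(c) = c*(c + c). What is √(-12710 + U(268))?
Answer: √130938 ≈ 361.85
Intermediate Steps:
U(c) = 2*c² (U(c) = c*(2*c) = 2*c²)
√(-12710 + U(268)) = √(-12710 + 2*268²) = √(-12710 + 2*71824) = √(-12710 + 143648) = √130938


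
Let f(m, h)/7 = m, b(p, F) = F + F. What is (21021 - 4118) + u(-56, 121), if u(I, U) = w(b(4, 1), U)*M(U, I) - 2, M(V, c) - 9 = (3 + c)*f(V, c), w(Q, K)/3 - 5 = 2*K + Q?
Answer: -33509953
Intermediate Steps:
b(p, F) = 2*F
f(m, h) = 7*m
w(Q, K) = 15 + 3*Q + 6*K (w(Q, K) = 15 + 3*(2*K + Q) = 15 + 3*(Q + 2*K) = 15 + (3*Q + 6*K) = 15 + 3*Q + 6*K)
M(V, c) = 9 + 7*V*(3 + c) (M(V, c) = 9 + (3 + c)*(7*V) = 9 + 7*V*(3 + c))
u(I, U) = -2 + (21 + 6*U)*(9 + 21*U + 7*I*U) (u(I, U) = (15 + 3*(2*1) + 6*U)*(9 + 21*U + 7*U*I) - 2 = (15 + 3*2 + 6*U)*(9 + 21*U + 7*I*U) - 2 = (15 + 6 + 6*U)*(9 + 21*U + 7*I*U) - 2 = (21 + 6*U)*(9 + 21*U + 7*I*U) - 2 = -2 + (21 + 6*U)*(9 + 21*U + 7*I*U))
(21021 - 4118) + u(-56, 121) = (21021 - 4118) + (-2 + 3*(7 + 2*121)*(9 + 21*121 + 7*(-56)*121)) = 16903 + (-2 + 3*(7 + 242)*(9 + 2541 - 47432)) = 16903 + (-2 + 3*249*(-44882)) = 16903 + (-2 - 33526854) = 16903 - 33526856 = -33509953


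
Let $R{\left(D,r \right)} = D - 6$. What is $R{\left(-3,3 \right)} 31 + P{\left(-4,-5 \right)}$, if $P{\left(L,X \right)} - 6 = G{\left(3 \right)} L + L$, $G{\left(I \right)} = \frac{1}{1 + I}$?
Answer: $-278$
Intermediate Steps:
$R{\left(D,r \right)} = -6 + D$ ($R{\left(D,r \right)} = D - 6 = -6 + D$)
$P{\left(L,X \right)} = 6 + \frac{5 L}{4}$ ($P{\left(L,X \right)} = 6 + \left(\frac{L}{1 + 3} + L\right) = 6 + \left(\frac{L}{4} + L\right) = 6 + \frac{5 L}{4}$)
$R{\left(-3,3 \right)} 31 + P{\left(-4,-5 \right)} = \left(-6 - 3\right) 31 + \left(6 + \frac{5}{4} \left(-4\right)\right) = \left(-9\right) 31 + \left(6 - 5\right) = -279 + 1 = -278$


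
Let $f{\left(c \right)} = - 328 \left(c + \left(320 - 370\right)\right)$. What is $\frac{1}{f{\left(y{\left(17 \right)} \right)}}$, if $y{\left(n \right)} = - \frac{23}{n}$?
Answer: $\frac{17}{286344} \approx 5.9369 \cdot 10^{-5}$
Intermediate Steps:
$f{\left(c \right)} = 16400 - 328 c$ ($f{\left(c \right)} = - 328 \left(c + \left(320 - 370\right)\right) = - 328 \left(c - 50\right) = - 328 \left(-50 + c\right) = 16400 - 328 c$)
$\frac{1}{f{\left(y{\left(17 \right)} \right)}} = \frac{1}{16400 - 328 \left(- \frac{23}{17}\right)} = \frac{1}{16400 - 328 \left(\left(-23\right) \frac{1}{17}\right)} = \frac{1}{16400 - - \frac{7544}{17}} = \frac{1}{16400 + \frac{7544}{17}} = \frac{1}{\frac{286344}{17}} = \frac{17}{286344}$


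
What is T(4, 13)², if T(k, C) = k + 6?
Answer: 100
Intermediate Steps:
T(k, C) = 6 + k
T(4, 13)² = (6 + 4)² = 10² = 100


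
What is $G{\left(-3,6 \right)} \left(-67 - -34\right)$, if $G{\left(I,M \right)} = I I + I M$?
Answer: $297$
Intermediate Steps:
$G{\left(I,M \right)} = I^{2} + I M$
$G{\left(-3,6 \right)} \left(-67 - -34\right) = - 3 \left(-3 + 6\right) \left(-67 - -34\right) = \left(-3\right) 3 \left(-67 + 34\right) = \left(-9\right) \left(-33\right) = 297$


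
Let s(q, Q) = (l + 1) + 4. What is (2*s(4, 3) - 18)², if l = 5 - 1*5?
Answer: 64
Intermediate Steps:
l = 0 (l = 5 - 5 = 0)
s(q, Q) = 5 (s(q, Q) = (0 + 1) + 4 = 1 + 4 = 5)
(2*s(4, 3) - 18)² = (2*5 - 18)² = (10 - 18)² = (-8)² = 64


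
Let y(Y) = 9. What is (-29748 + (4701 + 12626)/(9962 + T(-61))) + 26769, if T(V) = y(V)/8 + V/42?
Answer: -4982627283/1673561 ≈ -2977.3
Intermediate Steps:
T(V) = 9/8 + V/42
(-29748 + (4701 + 12626)/(9962 + T(-61))) + 26769 = (-29748 + (4701 + 12626)/(9962 + (9/8 + (1/42)*(-61)))) + 26769 = (-29748 + 17327/(9962 + (9/8 - 61/42))) + 26769 = (-29748 + 17327/(9962 - 55/168)) + 26769 = (-29748 + 17327/(1673561/168)) + 26769 = (-29748 + 17327*(168/1673561)) + 26769 = (-29748 + 2910936/1673561) + 26769 = -49782181692/1673561 + 26769 = -4982627283/1673561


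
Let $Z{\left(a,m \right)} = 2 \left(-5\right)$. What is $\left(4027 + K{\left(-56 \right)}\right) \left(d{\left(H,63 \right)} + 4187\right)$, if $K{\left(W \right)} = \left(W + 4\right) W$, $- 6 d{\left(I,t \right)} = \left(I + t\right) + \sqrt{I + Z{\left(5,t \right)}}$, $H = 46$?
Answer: $\frac{57841191}{2} \approx 2.8921 \cdot 10^{7}$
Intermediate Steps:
$Z{\left(a,m \right)} = -10$
$d{\left(I,t \right)} = - \frac{I}{6} - \frac{t}{6} - \frac{\sqrt{-10 + I}}{6}$ ($d{\left(I,t \right)} = - \frac{\left(I + t\right) + \sqrt{I - 10}}{6} = - \frac{\left(I + t\right) + \sqrt{-10 + I}}{6} = - \frac{I + t + \sqrt{-10 + I}}{6} = - \frac{I}{6} - \frac{t}{6} - \frac{\sqrt{-10 + I}}{6}$)
$K{\left(W \right)} = W \left(4 + W\right)$ ($K{\left(W \right)} = \left(4 + W\right) W = W \left(4 + W\right)$)
$\left(4027 + K{\left(-56 \right)}\right) \left(d{\left(H,63 \right)} + 4187\right) = \left(4027 - 56 \left(4 - 56\right)\right) \left(\left(\left(- \frac{1}{6}\right) 46 - \frac{21}{2} - \frac{\sqrt{-10 + 46}}{6}\right) + 4187\right) = \left(4027 - -2912\right) \left(\left(- \frac{23}{3} - \frac{21}{2} - \frac{\sqrt{36}}{6}\right) + 4187\right) = \left(4027 + 2912\right) \left(\left(- \frac{23}{3} - \frac{21}{2} - 1\right) + 4187\right) = 6939 \left(\left(- \frac{23}{3} - \frac{21}{2} - 1\right) + 4187\right) = 6939 \left(- \frac{115}{6} + 4187\right) = 6939 \cdot \frac{25007}{6} = \frac{57841191}{2}$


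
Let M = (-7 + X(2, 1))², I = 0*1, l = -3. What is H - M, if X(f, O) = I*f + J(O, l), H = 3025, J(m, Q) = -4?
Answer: 2904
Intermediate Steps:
I = 0
X(f, O) = -4 (X(f, O) = 0*f - 4 = 0 - 4 = -4)
M = 121 (M = (-7 - 4)² = (-11)² = 121)
H - M = 3025 - 1*121 = 3025 - 121 = 2904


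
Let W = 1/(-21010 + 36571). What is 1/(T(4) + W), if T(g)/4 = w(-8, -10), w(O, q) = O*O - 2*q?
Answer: 15561/5228497 ≈ 0.0029762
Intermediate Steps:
W = 1/15561 ≈ 6.4263e-5
w(O, q) = O² - 2*q
T(g) = 336 (T(g) = 4*((-8)² - 2*(-10)) = 4*(64 + 20) = 4*84 = 336)
1/(T(4) + W) = 1/(336 + 1/15561) = 1/(5228497/15561) = 15561/5228497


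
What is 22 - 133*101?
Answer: -13411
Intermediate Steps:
22 - 133*101 = 22 - 13433 = -13411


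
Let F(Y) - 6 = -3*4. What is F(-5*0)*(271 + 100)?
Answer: -2226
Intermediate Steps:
F(Y) = -6 (F(Y) = 6 - 3*4 = 6 - 12 = -6)
F(-5*0)*(271 + 100) = -6*(271 + 100) = -6*371 = -2226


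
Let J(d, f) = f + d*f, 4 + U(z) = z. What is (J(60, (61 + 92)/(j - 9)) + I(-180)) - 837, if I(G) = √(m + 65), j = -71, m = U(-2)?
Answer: -76293/80 + √59 ≈ -945.98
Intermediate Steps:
U(z) = -4 + z
m = -6 (m = -4 - 2 = -6)
I(G) = √59 (I(G) = √(-6 + 65) = √59)
(J(60, (61 + 92)/(j - 9)) + I(-180)) - 837 = (((61 + 92)/(-71 - 9))*(1 + 60) + √59) - 837 = ((153/(-80))*61 + √59) - 837 = ((153*(-1/80))*61 + √59) - 837 = (-153/80*61 + √59) - 837 = (-9333/80 + √59) - 837 = -76293/80 + √59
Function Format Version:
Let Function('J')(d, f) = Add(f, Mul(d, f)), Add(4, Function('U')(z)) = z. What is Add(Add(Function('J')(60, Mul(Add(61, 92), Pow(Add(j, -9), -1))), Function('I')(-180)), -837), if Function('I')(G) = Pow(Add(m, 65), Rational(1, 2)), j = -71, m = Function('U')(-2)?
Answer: Add(Rational(-76293, 80), Pow(59, Rational(1, 2))) ≈ -945.98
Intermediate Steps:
Function('U')(z) = Add(-4, z)
m = -6 (m = Add(-4, -2) = -6)
Function('I')(G) = Pow(59, Rational(1, 2)) (Function('I')(G) = Pow(Add(-6, 65), Rational(1, 2)) = Pow(59, Rational(1, 2)))
Add(Add(Function('J')(60, Mul(Add(61, 92), Pow(Add(j, -9), -1))), Function('I')(-180)), -837) = Add(Add(Mul(Mul(Add(61, 92), Pow(Add(-71, -9), -1)), Add(1, 60)), Pow(59, Rational(1, 2))), -837) = Add(Add(Mul(Mul(153, Pow(-80, -1)), 61), Pow(59, Rational(1, 2))), -837) = Add(Add(Mul(Mul(153, Rational(-1, 80)), 61), Pow(59, Rational(1, 2))), -837) = Add(Add(Mul(Rational(-153, 80), 61), Pow(59, Rational(1, 2))), -837) = Add(Add(Rational(-9333, 80), Pow(59, Rational(1, 2))), -837) = Add(Rational(-76293, 80), Pow(59, Rational(1, 2)))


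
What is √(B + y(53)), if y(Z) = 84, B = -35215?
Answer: 43*I*√19 ≈ 187.43*I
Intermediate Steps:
√(B + y(53)) = √(-35215 + 84) = √(-35131) = 43*I*√19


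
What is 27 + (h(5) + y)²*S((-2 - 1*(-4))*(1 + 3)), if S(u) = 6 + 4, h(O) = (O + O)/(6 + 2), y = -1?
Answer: 221/8 ≈ 27.625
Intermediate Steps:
h(O) = O/4 (h(O) = (2*O)/8 = (2*O)*(⅛) = O/4)
S(u) = 10
27 + (h(5) + y)²*S((-2 - 1*(-4))*(1 + 3)) = 27 + ((¼)*5 - 1)²*10 = 27 + (5/4 - 1)²*10 = 27 + (¼)²*10 = 27 + (1/16)*10 = 27 + 5/8 = 221/8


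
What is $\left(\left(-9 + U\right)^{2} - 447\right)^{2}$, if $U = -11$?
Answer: $2209$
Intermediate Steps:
$\left(\left(-9 + U\right)^{2} - 447\right)^{2} = \left(\left(-9 - 11\right)^{2} - 447\right)^{2} = \left(\left(-20\right)^{2} - 447\right)^{2} = \left(400 - 447\right)^{2} = \left(-47\right)^{2} = 2209$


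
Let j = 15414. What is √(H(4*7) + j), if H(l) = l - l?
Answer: √15414 ≈ 124.15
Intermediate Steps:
H(l) = 0
√(H(4*7) + j) = √(0 + 15414) = √15414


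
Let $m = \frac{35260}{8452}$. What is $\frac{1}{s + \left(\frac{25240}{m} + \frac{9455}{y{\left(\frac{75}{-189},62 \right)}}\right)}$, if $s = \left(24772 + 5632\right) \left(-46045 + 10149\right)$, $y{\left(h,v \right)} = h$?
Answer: $- \frac{8815}{9620688888319} \approx -9.1625 \cdot 10^{-10}$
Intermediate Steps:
$m = \frac{8815}{2113}$ ($m = 35260 \cdot \frac{1}{8452} = \frac{8815}{2113} \approx 4.1718$)
$s = -1091381984$ ($s = 30404 \left(-35896\right) = -1091381984$)
$\frac{1}{s + \left(\frac{25240}{m} + \frac{9455}{y{\left(\frac{75}{-189},62 \right)}}\right)} = \frac{1}{-1091381984 + \left(\frac{25240}{\frac{8815}{2113}} + \frac{9455}{75 \frac{1}{-189}}\right)} = \frac{1}{-1091381984 + \left(25240 \cdot \frac{2113}{8815} + \frac{9455}{75 \left(- \frac{1}{189}\right)}\right)} = \frac{1}{-1091381984 + \left(\frac{10666424}{1763} + \frac{9455}{- \frac{25}{63}}\right)} = \frac{1}{-1091381984 + \left(\frac{10666424}{1763} + 9455 \left(- \frac{63}{25}\right)\right)} = \frac{1}{-1091381984 + \left(\frac{10666424}{1763} - \frac{119133}{5}\right)} = \frac{1}{-1091381984 - \frac{156699359}{8815}} = \frac{1}{- \frac{9620688888319}{8815}} = - \frac{8815}{9620688888319}$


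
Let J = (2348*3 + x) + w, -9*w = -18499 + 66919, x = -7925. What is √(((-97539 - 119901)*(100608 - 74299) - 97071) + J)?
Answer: 2*I*√1430183073 ≈ 75636.0*I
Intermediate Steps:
w = -5380 (w = -(-18499 + 66919)/9 = -⅑*48420 = -5380)
J = -6261 (J = (2348*3 - 7925) - 5380 = (7044 - 7925) - 5380 = -881 - 5380 = -6261)
√(((-97539 - 119901)*(100608 - 74299) - 97071) + J) = √(((-97539 - 119901)*(100608 - 74299) - 97071) - 6261) = √((-217440*26309 - 97071) - 6261) = √((-5720628960 - 97071) - 6261) = √(-5720726031 - 6261) = √(-5720732292) = 2*I*√1430183073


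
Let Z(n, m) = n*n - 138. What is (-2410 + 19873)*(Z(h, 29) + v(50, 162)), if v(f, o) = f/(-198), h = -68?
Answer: 2585042069/33 ≈ 7.8335e+7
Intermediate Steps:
Z(n, m) = -138 + n**2 (Z(n, m) = n**2 - 138 = -138 + n**2)
v(f, o) = -f/198 (v(f, o) = f*(-1/198) = -f/198)
(-2410 + 19873)*(Z(h, 29) + v(50, 162)) = (-2410 + 19873)*((-138 + (-68)**2) - 1/198*50) = 17463*((-138 + 4624) - 25/99) = 17463*(4486 - 25/99) = 17463*(444089/99) = 2585042069/33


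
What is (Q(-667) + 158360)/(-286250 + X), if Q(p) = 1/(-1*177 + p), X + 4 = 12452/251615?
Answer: -33629813929985/60789764867752 ≈ -0.55322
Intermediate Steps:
X = -994008/251615 (X = -4 + 12452/251615 = -994008/251615 ≈ -3.9505)
Q(p) = 1/(-177 + p)
(Q(-667) + 158360)/(-286250 + X) = (1/(-177 - 667) + 158360)/(-286250 - 994008/251615) = (1/(-844) + 158360)/(-72025787758/251615) = (-1/844 + 158360)*(-251615/72025787758) = (133655839/844)*(-251615/72025787758) = -33629813929985/60789764867752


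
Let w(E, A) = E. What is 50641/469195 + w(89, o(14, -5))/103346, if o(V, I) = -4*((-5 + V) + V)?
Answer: 5275303141/48489426470 ≈ 0.10879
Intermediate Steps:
o(V, I) = 20 - 8*V (o(V, I) = -4*(-5 + 2*V) = 20 - 8*V)
50641/469195 + w(89, o(14, -5))/103346 = 50641/469195 + 89/103346 = 5275303141/48489426470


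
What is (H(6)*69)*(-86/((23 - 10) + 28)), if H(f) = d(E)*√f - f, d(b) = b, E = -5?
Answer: 35604/41 + 29670*√6/41 ≈ 2641.0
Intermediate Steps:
H(f) = -f - 5*√f (H(f) = -5*√f - f = -f - 5*√f)
(H(6)*69)*(-86/((23 - 10) + 28)) = ((-1*6 - 5*√6)*69)*(-86/((23 - 10) + 28)) = ((-6 - 5*√6)*69)*(-86/(13 + 28)) = (-414 - 345*√6)*(-86/41) = 35604/41 + 29670*√6/41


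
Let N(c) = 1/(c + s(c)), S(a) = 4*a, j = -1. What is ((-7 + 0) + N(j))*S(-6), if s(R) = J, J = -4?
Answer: 864/5 ≈ 172.80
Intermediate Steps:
s(R) = -4
N(c) = 1/(-4 + c) (N(c) = 1/(c - 4) = 1/(-4 + c))
((-7 + 0) + N(j))*S(-6) = ((-7 + 0) + 1/(-4 - 1))*(4*(-6)) = (-7 + 1/(-5))*(-24) = (-7 - ⅕)*(-24) = -36/5*(-24) = 864/5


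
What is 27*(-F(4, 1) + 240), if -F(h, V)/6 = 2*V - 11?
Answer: 5022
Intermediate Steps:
F(h, V) = 66 - 12*V (F(h, V) = -6*(2*V - 11) = -6*(-11 + 2*V) = 66 - 12*V)
27*(-F(4, 1) + 240) = 27*(-(66 - 12*1) + 240) = 27*(-(66 - 12) + 240) = 27*(-1*54 + 240) = 27*(-54 + 240) = 27*186 = 5022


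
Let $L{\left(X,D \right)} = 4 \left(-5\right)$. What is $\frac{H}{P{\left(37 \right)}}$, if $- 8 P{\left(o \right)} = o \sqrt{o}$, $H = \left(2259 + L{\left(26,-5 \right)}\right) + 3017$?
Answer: $- \frac{42048 \sqrt{37}}{1369} \approx -186.83$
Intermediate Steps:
$L{\left(X,D \right)} = -20$
$H = 5256$ ($H = \left(2259 - 20\right) + 3017 = 2239 + 3017 = 5256$)
$P{\left(o \right)} = - \frac{o^{\frac{3}{2}}}{8}$ ($P{\left(o \right)} = - \frac{o \sqrt{o}}{8} = - \frac{o^{\frac{3}{2}}}{8}$)
$\frac{H}{P{\left(37 \right)}} = \frac{5256}{\left(- \frac{1}{8}\right) 37^{\frac{3}{2}}} = \frac{5256}{\left(- \frac{1}{8}\right) 37 \sqrt{37}} = \frac{5256}{\left(- \frac{37}{8}\right) \sqrt{37}} = 5256 \left(- \frac{8 \sqrt{37}}{1369}\right) = - \frac{42048 \sqrt{37}}{1369}$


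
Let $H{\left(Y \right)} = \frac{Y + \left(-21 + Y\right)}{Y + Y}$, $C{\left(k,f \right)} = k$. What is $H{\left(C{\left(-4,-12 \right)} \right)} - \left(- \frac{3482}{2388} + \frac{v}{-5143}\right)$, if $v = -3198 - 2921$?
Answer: $\frac{95632267}{24562968} \approx 3.8934$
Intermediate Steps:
$v = -6119$ ($v = -3198 - 2921 = -6119$)
$H{\left(Y \right)} = \frac{-21 + 2 Y}{2 Y}$
$H{\left(C{\left(-4,-12 \right)} \right)} - \left(- \frac{3482}{2388} + \frac{v}{-5143}\right) = \frac{- \frac{21}{2} - 4}{-4} - \left(- \frac{3482}{2388} - \frac{6119}{-5143}\right) = \left(- \frac{1}{4}\right) \left(- \frac{29}{2}\right) - \left(\left(-3482\right) \frac{1}{2388} - - \frac{6119}{5143}\right) = \frac{29}{8} - \left(- \frac{1741}{1194} + \frac{6119}{5143}\right) = \frac{29}{8} - - \frac{1647877}{6140742} = \frac{29}{8} + \frac{1647877}{6140742} = \frac{95632267}{24562968}$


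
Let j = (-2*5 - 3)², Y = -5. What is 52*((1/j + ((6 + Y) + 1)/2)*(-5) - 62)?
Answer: -45312/13 ≈ -3485.5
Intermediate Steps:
j = 169 (j = (-10 - 3)² = (-13)² = 169)
52*((1/j + ((6 + Y) + 1)/2)*(-5) - 62) = 52*((1/169 + ((6 - 5) + 1)/2)*(-5) - 62) = 52*((1*(1/169) + (1 + 1)*(½))*(-5) - 62) = 52*((1/169 + 2*(½))*(-5) - 62) = 52*((1/169 + 1)*(-5) - 62) = 52*((170/169)*(-5) - 62) = 52*(-850/169 - 62) = 52*(-11328/169) = -45312/13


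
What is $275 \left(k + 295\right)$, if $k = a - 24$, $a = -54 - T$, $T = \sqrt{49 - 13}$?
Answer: $58025$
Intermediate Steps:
$T = 6$ ($T = \sqrt{36} = 6$)
$a = -60$ ($a = -54 - 6 = -60$)
$k = -84$ ($k = -60 - 24 = -84$)
$275 \left(k + 295\right) = 275 \left(-84 + 295\right) = 275 \cdot 211 = 58025$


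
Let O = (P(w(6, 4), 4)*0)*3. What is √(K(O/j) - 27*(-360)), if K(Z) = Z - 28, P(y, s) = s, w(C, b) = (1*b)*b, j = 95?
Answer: 2*√2423 ≈ 98.448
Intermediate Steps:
w(C, b) = b² (w(C, b) = b*b = b²)
O = 0 (O = (4*0)*3 = 0*3 = 0)
K(Z) = -28 + Z
√(K(O/j) - 27*(-360)) = √((-28 + 0/95) - 27*(-360)) = √((-28 + 0*(1/95)) + 9720) = √((-28 + 0) + 9720) = √(-28 + 9720) = √9692 = 2*√2423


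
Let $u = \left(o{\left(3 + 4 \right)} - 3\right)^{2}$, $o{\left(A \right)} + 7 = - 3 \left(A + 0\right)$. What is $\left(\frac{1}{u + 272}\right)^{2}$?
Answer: $\frac{1}{1520289} \approx 6.5777 \cdot 10^{-7}$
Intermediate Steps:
$o{\left(A \right)} = -7 - 3 A$ ($o{\left(A \right)} = -7 - 3 \left(A + 0\right) = -7 - 3 A$)
$u = 961$ ($u = \left(\left(-7 - 3 \left(3 + 4\right)\right) - 3\right)^{2} = \left(\left(-7 - 21\right) - 3\right)^{2} = \left(-28 - 3\right)^{2} = \left(-31\right)^{2} = 961$)
$\left(\frac{1}{u + 272}\right)^{2} = \left(\frac{1}{961 + 272}\right)^{2} = \left(\frac{1}{1233}\right)^{2} = \frac{1}{1520289}$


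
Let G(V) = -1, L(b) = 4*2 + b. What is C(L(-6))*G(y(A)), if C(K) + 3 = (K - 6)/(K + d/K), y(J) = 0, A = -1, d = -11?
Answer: 13/7 ≈ 1.8571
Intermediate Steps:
L(b) = 8 + b
C(K) = -3 + (-6 + K)/(K - 11/K) (C(K) = -3 + (K - 6)/(K - 11/K) = -3 + (-6 + K)/(K - 11/K))
C(L(-6))*G(y(A)) = ((33 - 6*(8 - 6) - 2*(8 - 6)**2)/(-11 + (8 - 6)**2))*(-1) = ((33 - 6*2 - 2*2**2)/(-11 + 2**2))*(-1) = ((33 - 12 - 2*4)/(-11 + 4))*(-1) = ((33 - 12 - 8)/(-7))*(-1) = -1/7*13*(-1) = -13/7*(-1) = 13/7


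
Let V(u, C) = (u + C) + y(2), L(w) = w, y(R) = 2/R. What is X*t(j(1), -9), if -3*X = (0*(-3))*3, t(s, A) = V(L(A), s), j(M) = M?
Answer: 0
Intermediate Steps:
V(u, C) = 1 + C + u (V(u, C) = (u + C) + 2/2 = (C + u) + 2*(½) = (C + u) + 1 = 1 + C + u)
t(s, A) = 1 + A + s (t(s, A) = 1 + s + A = 1 + A + s)
X = 0 (X = -0*(-3)*3/3 = -0*3 = -⅓*0 = 0)
X*t(j(1), -9) = 0*(1 - 9 + 1) = 0*(-7) = 0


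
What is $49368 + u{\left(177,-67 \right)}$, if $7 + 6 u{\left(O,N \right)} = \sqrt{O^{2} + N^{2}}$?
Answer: $\frac{296201}{6} + \frac{\sqrt{35818}}{6} \approx 49398.0$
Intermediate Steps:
$u{\left(O,N \right)} = - \frac{7}{6} + \frac{\sqrt{N^{2} + O^{2}}}{6}$ ($u{\left(O,N \right)} = - \frac{7}{6} + \frac{\sqrt{O^{2} + N^{2}}}{6} = - \frac{7}{6} + \frac{\sqrt{N^{2} + O^{2}}}{6}$)
$49368 + u{\left(177,-67 \right)} = 49368 - \left(\frac{7}{6} - \frac{\sqrt{\left(-67\right)^{2} + 177^{2}}}{6}\right) = 49368 - \left(\frac{7}{6} - \frac{\sqrt{4489 + 31329}}{6}\right) = 49368 - \left(\frac{7}{6} - \frac{\sqrt{35818}}{6}\right) = \frac{296201}{6} + \frac{\sqrt{35818}}{6}$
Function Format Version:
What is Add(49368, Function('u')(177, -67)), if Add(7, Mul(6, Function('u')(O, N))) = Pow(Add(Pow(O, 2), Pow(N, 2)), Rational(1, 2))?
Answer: Add(Rational(296201, 6), Mul(Rational(1, 6), Pow(35818, Rational(1, 2)))) ≈ 49398.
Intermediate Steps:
Function('u')(O, N) = Add(Rational(-7, 6), Mul(Rational(1, 6), Pow(Add(Pow(N, 2), Pow(O, 2)), Rational(1, 2)))) (Function('u')(O, N) = Add(Rational(-7, 6), Mul(Rational(1, 6), Pow(Add(Pow(O, 2), Pow(N, 2)), Rational(1, 2)))) = Add(Rational(-7, 6), Mul(Rational(1, 6), Pow(Add(Pow(N, 2), Pow(O, 2)), Rational(1, 2)))))
Add(49368, Function('u')(177, -67)) = Add(49368, Add(Rational(-7, 6), Mul(Rational(1, 6), Pow(Add(Pow(-67, 2), Pow(177, 2)), Rational(1, 2))))) = Add(49368, Add(Rational(-7, 6), Mul(Rational(1, 6), Pow(Add(4489, 31329), Rational(1, 2))))) = Add(49368, Add(Rational(-7, 6), Mul(Rational(1, 6), Pow(35818, Rational(1, 2))))) = Add(Rational(296201, 6), Mul(Rational(1, 6), Pow(35818, Rational(1, 2))))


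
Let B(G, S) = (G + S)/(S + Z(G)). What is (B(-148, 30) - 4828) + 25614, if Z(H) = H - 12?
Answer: 1351149/65 ≈ 20787.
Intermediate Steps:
Z(H) = -12 + H
B(G, S) = (G + S)/(-12 + G + S) (B(G, S) = (G + S)/(S + (-12 + G)) = (G + S)/(-12 + G + S))
(B(-148, 30) - 4828) + 25614 = ((-148 + 30)/(-12 - 148 + 30) - 4828) + 25614 = (-118/(-130) - 4828) + 25614 = (-1/130*(-118) - 4828) + 25614 = (59/65 - 4828) + 25614 = -313761/65 + 25614 = 1351149/65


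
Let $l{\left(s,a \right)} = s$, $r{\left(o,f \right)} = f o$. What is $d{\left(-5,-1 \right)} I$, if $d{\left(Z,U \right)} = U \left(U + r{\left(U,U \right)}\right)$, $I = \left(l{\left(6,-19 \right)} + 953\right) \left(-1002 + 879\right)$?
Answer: $0$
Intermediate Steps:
$I = -117957$ ($I = \left(6 + 953\right) \left(-1002 + 879\right) = 959 \left(-123\right) = -117957$)
$d{\left(Z,U \right)} = U \left(U + U^{2}\right)$ ($d{\left(Z,U \right)} = U \left(U + U U\right) = U \left(U + U^{2}\right)$)
$d{\left(-5,-1 \right)} I = \left(-1\right)^{2} \left(1 - 1\right) \left(-117957\right) = 1 \cdot 0 \left(-117957\right) = 0 \left(-117957\right) = 0$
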